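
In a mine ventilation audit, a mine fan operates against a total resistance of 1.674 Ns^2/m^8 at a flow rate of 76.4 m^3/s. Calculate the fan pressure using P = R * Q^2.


9771.071 Pa

Compute Q^2:
Q^2 = 76.4^2 = 5836.96
Compute pressure:
P = R * Q^2 = 1.674 * 5836.96
= 9771.071 Pa


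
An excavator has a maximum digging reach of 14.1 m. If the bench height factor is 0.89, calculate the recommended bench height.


Bench height = reach * factor
= 14.1 * 0.89
= 12.549 m

12.549 m


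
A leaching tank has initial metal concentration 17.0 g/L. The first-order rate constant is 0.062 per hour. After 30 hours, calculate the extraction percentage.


84.4327%

Compute the exponent:
-k * t = -0.062 * 30 = -1.86
Remaining concentration:
C = 17.0 * exp(-1.86)
= 17.0 * 0.1556726304
= 2.646434716 g/L
Extracted = 17.0 - 2.646434716 = 14.35356528 g/L
Extraction % = 14.35356528 / 17.0 * 100
= 84.4327%


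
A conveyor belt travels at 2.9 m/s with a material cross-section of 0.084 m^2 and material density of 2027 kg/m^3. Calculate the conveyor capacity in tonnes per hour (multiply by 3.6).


Volumetric flow = speed * area
= 2.9 * 0.084 = 0.2436 m^3/s
Mass flow = volumetric * density
= 0.2436 * 2027 = 493.7772 kg/s
Convert to t/h: multiply by 3.6
Capacity = 493.7772 * 3.6
= 1777.5979 t/h

1777.5979 t/h


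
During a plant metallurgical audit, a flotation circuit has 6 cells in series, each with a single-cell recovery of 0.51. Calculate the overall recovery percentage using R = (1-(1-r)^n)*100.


98.6159%

Complement of single-cell recovery:
1 - r = 1 - 0.51 = 0.49
Raise to power n:
(1 - r)^6 = 0.49^6 = 0.0138412872
Overall recovery:
R = (1 - 0.0138412872) * 100
= 98.6159%


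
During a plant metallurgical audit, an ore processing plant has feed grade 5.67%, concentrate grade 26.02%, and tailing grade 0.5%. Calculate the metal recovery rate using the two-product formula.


92.9681%

Using the two-product formula:
R = 100 * c * (f - t) / (f * (c - t))
Numerator = 100 * 26.02 * (5.67 - 0.5)
= 100 * 26.02 * 5.17
= 13452.34
Denominator = 5.67 * (26.02 - 0.5)
= 5.67 * 25.52
= 144.6984
R = 13452.34 / 144.6984
= 92.9681%


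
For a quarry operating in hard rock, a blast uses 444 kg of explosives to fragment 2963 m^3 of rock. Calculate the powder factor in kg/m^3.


0.1498 kg/m^3

Powder factor = explosive mass / rock volume
= 444 / 2963
= 0.1498 kg/m^3


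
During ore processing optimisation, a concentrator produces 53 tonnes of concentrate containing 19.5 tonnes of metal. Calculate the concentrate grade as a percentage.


Grade = (metal in concentrate / concentrate mass) * 100
= (19.5 / 53) * 100
= 0.3679245283 * 100
= 36.7925%

36.7925%


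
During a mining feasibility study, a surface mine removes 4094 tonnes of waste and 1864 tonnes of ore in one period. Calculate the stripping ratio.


Stripping ratio = waste tonnage / ore tonnage
= 4094 / 1864
= 2.1964

2.1964


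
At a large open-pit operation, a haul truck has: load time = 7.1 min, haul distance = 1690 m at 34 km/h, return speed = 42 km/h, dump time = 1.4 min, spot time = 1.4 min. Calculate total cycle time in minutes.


15.2966 min

Convert haul speed to m/min: 34 * 1000/60 = 566.6666667 m/min
Haul time = 1690 / 566.6666667 = 2.982352941 min
Convert return speed to m/min: 42 * 1000/60 = 700 m/min
Return time = 1690 / 700 = 2.414285714 min
Total cycle time:
= 7.1 + 2.982352941 + 1.4 + 2.414285714 + 1.4
= 15.2966 min


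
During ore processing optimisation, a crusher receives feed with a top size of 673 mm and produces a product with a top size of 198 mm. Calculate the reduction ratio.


3.399

Reduction ratio = feed size / product size
= 673 / 198
= 3.399


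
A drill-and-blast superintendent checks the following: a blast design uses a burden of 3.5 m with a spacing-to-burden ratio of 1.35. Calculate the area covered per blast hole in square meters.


First, find the spacing:
Spacing = burden * ratio = 3.5 * 1.35
= 4.725 m
Then, calculate the area:
Area = burden * spacing = 3.5 * 4.725
= 16.5375 m^2

16.5375 m^2


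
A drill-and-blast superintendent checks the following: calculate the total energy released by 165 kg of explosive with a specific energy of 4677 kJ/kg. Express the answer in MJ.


Energy = mass * specific_energy / 1000
= 165 * 4677 / 1000
= 771705 / 1000
= 771.705 MJ

771.705 MJ


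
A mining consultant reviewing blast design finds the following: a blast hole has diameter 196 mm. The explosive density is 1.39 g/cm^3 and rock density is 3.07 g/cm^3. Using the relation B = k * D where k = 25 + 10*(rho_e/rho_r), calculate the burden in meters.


First, compute k:
rho_e / rho_r = 1.39 / 3.07 = 0.4527687296
k = 25 + 10 * 0.4527687296 = 29.5276873
Then, compute burden:
B = k * D / 1000 = 29.5276873 * 196 / 1000
= 5787.42671 / 1000
= 5.7874 m

5.7874 m


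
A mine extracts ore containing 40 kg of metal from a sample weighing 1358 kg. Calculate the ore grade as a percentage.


2.9455%

Ore grade = (metal mass / ore mass) * 100
= (40 / 1358) * 100
= 0.029455081 * 100
= 2.9455%


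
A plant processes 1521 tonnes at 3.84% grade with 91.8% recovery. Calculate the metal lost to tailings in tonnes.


4.7893 tonnes

Total metal in feed:
= 1521 * 3.84 / 100 = 58.4064 tonnes
Metal recovered:
= 58.4064 * 91.8 / 100 = 53.6170752 tonnes
Metal lost to tailings:
= 58.4064 - 53.6170752
= 4.7893 tonnes


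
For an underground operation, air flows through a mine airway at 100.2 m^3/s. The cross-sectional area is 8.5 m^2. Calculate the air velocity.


11.7882 m/s

Velocity = flow rate / cross-sectional area
= 100.2 / 8.5
= 11.7882 m/s


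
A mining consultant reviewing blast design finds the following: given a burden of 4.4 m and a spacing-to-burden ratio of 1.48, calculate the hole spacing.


Spacing = burden * ratio
= 4.4 * 1.48
= 6.512 m

6.512 m


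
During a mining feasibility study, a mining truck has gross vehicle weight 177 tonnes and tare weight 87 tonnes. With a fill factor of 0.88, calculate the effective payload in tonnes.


79.2 tonnes

Maximum payload = gross - tare
= 177 - 87 = 90 tonnes
Effective payload = max payload * fill factor
= 90 * 0.88
= 79.2 tonnes


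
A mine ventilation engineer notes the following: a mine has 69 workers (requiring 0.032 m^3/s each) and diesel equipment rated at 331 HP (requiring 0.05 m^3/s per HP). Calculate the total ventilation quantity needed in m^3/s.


18.758 m^3/s

Airflow for workers:
Q_people = 69 * 0.032 = 2.208 m^3/s
Airflow for diesel equipment:
Q_diesel = 331 * 0.05 = 16.55 m^3/s
Total ventilation:
Q_total = 2.208 + 16.55
= 18.758 m^3/s


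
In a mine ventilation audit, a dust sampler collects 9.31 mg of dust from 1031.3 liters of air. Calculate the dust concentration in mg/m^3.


9.0274 mg/m^3

Convert liters to m^3: 1 m^3 = 1000 L
Concentration = mass / volume * 1000
= 9.31 / 1031.3 * 1000
= 0.009027441094 * 1000
= 9.0274 mg/m^3


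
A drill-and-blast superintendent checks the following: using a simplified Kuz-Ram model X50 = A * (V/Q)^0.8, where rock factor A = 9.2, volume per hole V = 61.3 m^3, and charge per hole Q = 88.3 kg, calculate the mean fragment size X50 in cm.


6.8705 cm

Compute V/Q:
V/Q = 61.3 / 88.3 = 0.6942242356
Raise to the power 0.8:
(V/Q)^0.8 = 0.6942242356^0.8 = 0.7467922748
Multiply by A:
X50 = 9.2 * 0.7467922748
= 6.8705 cm


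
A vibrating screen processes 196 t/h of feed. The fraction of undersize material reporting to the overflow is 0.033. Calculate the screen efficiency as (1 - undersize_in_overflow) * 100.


96.7%

Screen efficiency = (1 - fraction of undersize in overflow) * 100
= (1 - 0.033) * 100
= 0.967 * 100
= 96.7%


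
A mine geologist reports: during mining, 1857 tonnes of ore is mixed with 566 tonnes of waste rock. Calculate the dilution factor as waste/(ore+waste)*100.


23.3595%

Total material = ore + waste
= 1857 + 566 = 2423 tonnes
Dilution = waste / total * 100
= 566 / 2423 * 100
= 0.2335947173 * 100
= 23.3595%


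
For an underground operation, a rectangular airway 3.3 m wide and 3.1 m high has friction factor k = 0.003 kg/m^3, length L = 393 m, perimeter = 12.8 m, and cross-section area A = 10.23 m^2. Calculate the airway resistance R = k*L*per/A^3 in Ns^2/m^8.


0.0141 Ns^2/m^8

Compute the numerator:
k * L * per = 0.003 * 393 * 12.8
= 15.0912
Compute the denominator:
A^3 = 10.23^3 = 1070.599167
Resistance:
R = 15.0912 / 1070.599167
= 0.0141 Ns^2/m^8


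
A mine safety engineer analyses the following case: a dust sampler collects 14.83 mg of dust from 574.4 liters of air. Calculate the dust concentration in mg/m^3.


25.8182 mg/m^3

Convert liters to m^3: 1 m^3 = 1000 L
Concentration = mass / volume * 1000
= 14.83 / 574.4 * 1000
= 0.02581824513 * 1000
= 25.8182 mg/m^3


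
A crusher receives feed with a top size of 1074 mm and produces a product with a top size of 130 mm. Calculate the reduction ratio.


8.2615

Reduction ratio = feed size / product size
= 1074 / 130
= 8.2615


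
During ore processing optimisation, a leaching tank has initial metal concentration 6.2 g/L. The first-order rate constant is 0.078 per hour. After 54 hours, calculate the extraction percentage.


Compute the exponent:
-k * t = -0.078 * 54 = -4.212
Remaining concentration:
C = 6.2 * exp(-4.212)
= 6.2 * 0.01481670527
= 0.0918635727 g/L
Extracted = 6.2 - 0.0918635727 = 6.108136427 g/L
Extraction % = 6.108136427 / 6.2 * 100
= 98.5183%

98.5183%


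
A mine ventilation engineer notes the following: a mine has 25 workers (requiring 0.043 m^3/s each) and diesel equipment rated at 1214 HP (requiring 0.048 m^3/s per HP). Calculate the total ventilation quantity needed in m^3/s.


Airflow for workers:
Q_people = 25 * 0.043 = 1.075 m^3/s
Airflow for diesel equipment:
Q_diesel = 1214 * 0.048 = 58.272 m^3/s
Total ventilation:
Q_total = 1.075 + 58.272
= 59.347 m^3/s

59.347 m^3/s


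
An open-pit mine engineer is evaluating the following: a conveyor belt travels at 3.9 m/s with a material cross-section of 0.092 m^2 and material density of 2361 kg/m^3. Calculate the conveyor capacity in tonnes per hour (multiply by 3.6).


Volumetric flow = speed * area
= 3.9 * 0.092 = 0.3588 m^3/s
Mass flow = volumetric * density
= 0.3588 * 2361 = 847.1268 kg/s
Convert to t/h: multiply by 3.6
Capacity = 847.1268 * 3.6
= 3049.6565 t/h

3049.6565 t/h


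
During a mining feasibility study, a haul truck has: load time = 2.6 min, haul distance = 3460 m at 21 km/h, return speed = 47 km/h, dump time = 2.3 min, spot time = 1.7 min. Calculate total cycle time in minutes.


Convert haul speed to m/min: 21 * 1000/60 = 350 m/min
Haul time = 3460 / 350 = 9.885714286 min
Convert return speed to m/min: 47 * 1000/60 = 783.3333333 m/min
Return time = 3460 / 783.3333333 = 4.417021277 min
Total cycle time:
= 2.6 + 9.885714286 + 2.3 + 4.417021277 + 1.7
= 20.9027 min

20.9027 min


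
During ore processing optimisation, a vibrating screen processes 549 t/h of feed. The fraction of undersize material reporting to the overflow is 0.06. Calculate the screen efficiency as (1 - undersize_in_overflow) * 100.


94.0%

Screen efficiency = (1 - fraction of undersize in overflow) * 100
= (1 - 0.06) * 100
= 0.94 * 100
= 94.0%


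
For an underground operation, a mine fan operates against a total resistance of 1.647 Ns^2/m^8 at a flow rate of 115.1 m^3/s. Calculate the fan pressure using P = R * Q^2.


Compute Q^2:
Q^2 = 115.1^2 = 13248.01
Compute pressure:
P = R * Q^2 = 1.647 * 13248.01
= 21819.4725 Pa

21819.4725 Pa


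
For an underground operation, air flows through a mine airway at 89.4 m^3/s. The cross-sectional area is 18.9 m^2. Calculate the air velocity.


4.7302 m/s

Velocity = flow rate / cross-sectional area
= 89.4 / 18.9
= 4.7302 m/s


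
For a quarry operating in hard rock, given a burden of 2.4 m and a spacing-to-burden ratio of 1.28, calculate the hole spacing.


Spacing = burden * ratio
= 2.4 * 1.28
= 3.072 m

3.072 m


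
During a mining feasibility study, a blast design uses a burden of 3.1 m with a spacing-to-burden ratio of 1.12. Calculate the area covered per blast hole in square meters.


10.7632 m^2

First, find the spacing:
Spacing = burden * ratio = 3.1 * 1.12
= 3.472 m
Then, calculate the area:
Area = burden * spacing = 3.1 * 3.472
= 10.7632 m^2


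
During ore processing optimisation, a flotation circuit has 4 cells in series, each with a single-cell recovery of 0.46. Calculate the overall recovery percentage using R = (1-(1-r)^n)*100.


Complement of single-cell recovery:
1 - r = 1 - 0.46 = 0.54
Raise to power n:
(1 - r)^4 = 0.54^4 = 0.08503056
Overall recovery:
R = (1 - 0.08503056) * 100
= 91.4969%

91.4969%


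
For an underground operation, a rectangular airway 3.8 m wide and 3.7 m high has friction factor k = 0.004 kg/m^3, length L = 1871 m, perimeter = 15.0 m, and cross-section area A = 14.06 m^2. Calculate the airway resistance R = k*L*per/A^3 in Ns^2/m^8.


Compute the numerator:
k * L * per = 0.004 * 1871 * 15.0
= 112.26
Compute the denominator:
A^3 = 14.06^3 = 2779.431416
Resistance:
R = 112.26 / 2779.431416
= 0.0404 Ns^2/m^8

0.0404 Ns^2/m^8


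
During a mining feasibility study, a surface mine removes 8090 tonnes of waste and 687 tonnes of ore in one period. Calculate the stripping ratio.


11.7758

Stripping ratio = waste tonnage / ore tonnage
= 8090 / 687
= 11.7758


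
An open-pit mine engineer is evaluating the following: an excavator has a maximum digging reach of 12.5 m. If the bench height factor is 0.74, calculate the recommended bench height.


9.25 m

Bench height = reach * factor
= 12.5 * 0.74
= 9.25 m


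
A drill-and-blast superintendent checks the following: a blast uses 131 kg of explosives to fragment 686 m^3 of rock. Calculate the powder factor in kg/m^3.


0.191 kg/m^3

Powder factor = explosive mass / rock volume
= 131 / 686
= 0.191 kg/m^3


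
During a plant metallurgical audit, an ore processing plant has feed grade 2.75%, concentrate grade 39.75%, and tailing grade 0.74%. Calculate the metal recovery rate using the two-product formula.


Using the two-product formula:
R = 100 * c * (f - t) / (f * (c - t))
Numerator = 100 * 39.75 * (2.75 - 0.74)
= 100 * 39.75 * 2.01
= 7989.75
Denominator = 2.75 * (39.75 - 0.74)
= 2.75 * 39.01
= 107.2775
R = 7989.75 / 107.2775
= 74.4774%

74.4774%


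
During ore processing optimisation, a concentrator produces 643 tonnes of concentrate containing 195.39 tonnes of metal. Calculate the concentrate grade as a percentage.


Grade = (metal in concentrate / concentrate mass) * 100
= (195.39 / 643) * 100
= 0.3038724728 * 100
= 30.3872%

30.3872%


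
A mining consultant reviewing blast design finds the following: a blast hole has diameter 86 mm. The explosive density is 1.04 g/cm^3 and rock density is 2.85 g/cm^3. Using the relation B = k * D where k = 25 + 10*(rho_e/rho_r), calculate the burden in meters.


First, compute k:
rho_e / rho_r = 1.04 / 2.85 = 0.3649122807
k = 25 + 10 * 0.3649122807 = 28.64912281
Then, compute burden:
B = k * D / 1000 = 28.64912281 * 86 / 1000
= 2463.824561 / 1000
= 2.4638 m

2.4638 m


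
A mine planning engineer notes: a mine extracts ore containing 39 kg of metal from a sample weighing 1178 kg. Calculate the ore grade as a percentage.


3.3107%

Ore grade = (metal mass / ore mass) * 100
= (39 / 1178) * 100
= 0.03310696095 * 100
= 3.3107%


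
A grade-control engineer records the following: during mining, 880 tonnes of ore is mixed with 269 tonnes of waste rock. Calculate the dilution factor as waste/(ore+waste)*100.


Total material = ore + waste
= 880 + 269 = 1149 tonnes
Dilution = waste / total * 100
= 269 / 1149 * 100
= 0.2341166232 * 100
= 23.4117%

23.4117%


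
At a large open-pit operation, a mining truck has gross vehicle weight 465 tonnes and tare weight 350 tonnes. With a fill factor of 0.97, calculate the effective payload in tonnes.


Maximum payload = gross - tare
= 465 - 350 = 115 tonnes
Effective payload = max payload * fill factor
= 115 * 0.97
= 111.55 tonnes

111.55 tonnes


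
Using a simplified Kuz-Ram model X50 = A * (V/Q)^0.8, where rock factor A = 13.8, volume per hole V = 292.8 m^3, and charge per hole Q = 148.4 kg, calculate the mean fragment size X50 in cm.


23.7678 cm

Compute V/Q:
V/Q = 292.8 / 148.4 = 1.973045822
Raise to the power 0.8:
(V/Q)^0.8 = 1.973045822^0.8 = 1.72230371
Multiply by A:
X50 = 13.8 * 1.72230371
= 23.7678 cm


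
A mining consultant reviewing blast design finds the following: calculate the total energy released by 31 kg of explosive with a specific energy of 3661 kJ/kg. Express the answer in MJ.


113.491 MJ

Energy = mass * specific_energy / 1000
= 31 * 3661 / 1000
= 113491 / 1000
= 113.491 MJ


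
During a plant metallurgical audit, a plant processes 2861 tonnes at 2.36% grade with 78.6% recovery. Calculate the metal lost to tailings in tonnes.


14.4492 tonnes

Total metal in feed:
= 2861 * 2.36 / 100 = 67.5196 tonnes
Metal recovered:
= 67.5196 * 78.6 / 100 = 53.0704056 tonnes
Metal lost to tailings:
= 67.5196 - 53.0704056
= 14.4492 tonnes


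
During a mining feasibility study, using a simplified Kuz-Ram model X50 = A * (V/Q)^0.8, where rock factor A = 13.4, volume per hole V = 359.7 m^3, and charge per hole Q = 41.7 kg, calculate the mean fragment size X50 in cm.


Compute V/Q:
V/Q = 359.7 / 41.7 = 8.625899281
Raise to the power 0.8:
(V/Q)^0.8 = 8.625899281^0.8 = 5.605876248
Multiply by A:
X50 = 13.4 * 5.605876248
= 75.1187 cm

75.1187 cm


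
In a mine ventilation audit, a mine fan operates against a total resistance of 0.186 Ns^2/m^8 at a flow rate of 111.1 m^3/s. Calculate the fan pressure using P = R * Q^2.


Compute Q^2:
Q^2 = 111.1^2 = 12343.21
Compute pressure:
P = R * Q^2 = 0.186 * 12343.21
= 2295.8371 Pa

2295.8371 Pa


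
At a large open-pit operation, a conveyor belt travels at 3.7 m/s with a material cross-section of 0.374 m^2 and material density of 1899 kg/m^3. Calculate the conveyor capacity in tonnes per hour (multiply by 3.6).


Volumetric flow = speed * area
= 3.7 * 0.374 = 1.3838 m^3/s
Mass flow = volumetric * density
= 1.3838 * 1899 = 2627.8362 kg/s
Convert to t/h: multiply by 3.6
Capacity = 2627.8362 * 3.6
= 9460.2103 t/h

9460.2103 t/h


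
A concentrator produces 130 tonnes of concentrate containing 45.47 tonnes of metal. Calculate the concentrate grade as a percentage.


Grade = (metal in concentrate / concentrate mass) * 100
= (45.47 / 130) * 100
= 0.3497692308 * 100
= 34.9769%

34.9769%


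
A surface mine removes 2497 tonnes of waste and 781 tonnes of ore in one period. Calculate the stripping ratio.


Stripping ratio = waste tonnage / ore tonnage
= 2497 / 781
= 3.1972

3.1972


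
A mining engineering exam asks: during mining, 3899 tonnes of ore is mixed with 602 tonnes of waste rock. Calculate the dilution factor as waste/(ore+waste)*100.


Total material = ore + waste
= 3899 + 602 = 4501 tonnes
Dilution = waste / total * 100
= 602 / 4501 * 100
= 0.133748056 * 100
= 13.3748%

13.3748%


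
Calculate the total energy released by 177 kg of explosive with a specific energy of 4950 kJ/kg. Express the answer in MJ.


Energy = mass * specific_energy / 1000
= 177 * 4950 / 1000
= 876150 / 1000
= 876.15 MJ

876.15 MJ


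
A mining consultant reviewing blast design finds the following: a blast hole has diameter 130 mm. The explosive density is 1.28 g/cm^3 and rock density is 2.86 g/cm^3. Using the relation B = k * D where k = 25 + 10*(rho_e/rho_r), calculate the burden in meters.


3.8318 m

First, compute k:
rho_e / rho_r = 1.28 / 2.86 = 0.4475524476
k = 25 + 10 * 0.4475524476 = 29.47552448
Then, compute burden:
B = k * D / 1000 = 29.47552448 * 130 / 1000
= 3831.818182 / 1000
= 3.8318 m


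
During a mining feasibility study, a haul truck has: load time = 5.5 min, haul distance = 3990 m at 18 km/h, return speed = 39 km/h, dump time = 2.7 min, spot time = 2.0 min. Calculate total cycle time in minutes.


Convert haul speed to m/min: 18 * 1000/60 = 300 m/min
Haul time = 3990 / 300 = 13.3 min
Convert return speed to m/min: 39 * 1000/60 = 650 m/min
Return time = 3990 / 650 = 6.138461538 min
Total cycle time:
= 5.5 + 13.3 + 2.7 + 6.138461538 + 2.0
= 29.6385 min

29.6385 min


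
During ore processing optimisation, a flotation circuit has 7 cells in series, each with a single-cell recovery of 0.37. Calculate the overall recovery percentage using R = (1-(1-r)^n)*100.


Complement of single-cell recovery:
1 - r = 1 - 0.37 = 0.63
Raise to power n:
(1 - r)^7 = 0.63^7 = 0.03938980639
Overall recovery:
R = (1 - 0.03938980639) * 100
= 96.061%

96.061%


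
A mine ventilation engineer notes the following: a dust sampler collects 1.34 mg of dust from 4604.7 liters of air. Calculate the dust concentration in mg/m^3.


0.291 mg/m^3

Convert liters to m^3: 1 m^3 = 1000 L
Concentration = mass / volume * 1000
= 1.34 / 4604.7 * 1000
= 0.0002910070146 * 1000
= 0.291 mg/m^3


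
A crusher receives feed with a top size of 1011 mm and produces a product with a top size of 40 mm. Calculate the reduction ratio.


Reduction ratio = feed size / product size
= 1011 / 40
= 25.275

25.275


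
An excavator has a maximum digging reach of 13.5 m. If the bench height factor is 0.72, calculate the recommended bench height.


Bench height = reach * factor
= 13.5 * 0.72
= 9.72 m

9.72 m


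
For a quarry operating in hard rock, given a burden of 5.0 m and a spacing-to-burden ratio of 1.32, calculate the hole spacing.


Spacing = burden * ratio
= 5.0 * 1.32
= 6.6 m

6.6 m


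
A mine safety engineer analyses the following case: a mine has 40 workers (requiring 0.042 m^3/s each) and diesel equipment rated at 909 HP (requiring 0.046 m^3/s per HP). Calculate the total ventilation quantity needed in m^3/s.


43.494 m^3/s

Airflow for workers:
Q_people = 40 * 0.042 = 1.68 m^3/s
Airflow for diesel equipment:
Q_diesel = 909 * 0.046 = 41.814 m^3/s
Total ventilation:
Q_total = 1.68 + 41.814
= 43.494 m^3/s


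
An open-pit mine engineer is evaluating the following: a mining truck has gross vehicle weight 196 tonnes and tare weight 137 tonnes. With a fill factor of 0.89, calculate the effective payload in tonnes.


Maximum payload = gross - tare
= 196 - 137 = 59 tonnes
Effective payload = max payload * fill factor
= 59 * 0.89
= 52.51 tonnes

52.51 tonnes


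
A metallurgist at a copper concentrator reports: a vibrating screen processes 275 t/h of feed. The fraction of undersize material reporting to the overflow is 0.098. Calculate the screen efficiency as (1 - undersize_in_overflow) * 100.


Screen efficiency = (1 - fraction of undersize in overflow) * 100
= (1 - 0.098) * 100
= 0.902 * 100
= 90.2%

90.2%


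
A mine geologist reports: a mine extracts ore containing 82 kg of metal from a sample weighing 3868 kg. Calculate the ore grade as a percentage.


2.12%

Ore grade = (metal mass / ore mass) * 100
= (82 / 3868) * 100
= 0.02119958635 * 100
= 2.12%


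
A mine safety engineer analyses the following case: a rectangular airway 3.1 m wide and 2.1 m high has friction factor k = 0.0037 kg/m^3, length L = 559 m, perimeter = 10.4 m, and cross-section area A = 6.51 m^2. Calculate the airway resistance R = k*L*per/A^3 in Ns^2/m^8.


Compute the numerator:
k * L * per = 0.0037 * 559 * 10.4
= 21.51032
Compute the denominator:
A^3 = 6.51^3 = 275.894451
Resistance:
R = 21.51032 / 275.894451
= 0.078 Ns^2/m^8

0.078 Ns^2/m^8


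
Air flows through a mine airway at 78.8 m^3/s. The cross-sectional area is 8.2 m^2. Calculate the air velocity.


9.6098 m/s

Velocity = flow rate / cross-sectional area
= 78.8 / 8.2
= 9.6098 m/s


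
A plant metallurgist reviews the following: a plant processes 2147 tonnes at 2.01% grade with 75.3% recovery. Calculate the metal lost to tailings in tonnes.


Total metal in feed:
= 2147 * 2.01 / 100 = 43.1547 tonnes
Metal recovered:
= 43.1547 * 75.3 / 100 = 32.4954891 tonnes
Metal lost to tailings:
= 43.1547 - 32.4954891
= 10.6592 tonnes

10.6592 tonnes


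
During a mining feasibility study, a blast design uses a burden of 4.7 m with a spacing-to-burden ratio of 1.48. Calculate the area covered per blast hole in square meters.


First, find the spacing:
Spacing = burden * ratio = 4.7 * 1.48
= 6.956 m
Then, calculate the area:
Area = burden * spacing = 4.7 * 6.956
= 32.6932 m^2

32.6932 m^2


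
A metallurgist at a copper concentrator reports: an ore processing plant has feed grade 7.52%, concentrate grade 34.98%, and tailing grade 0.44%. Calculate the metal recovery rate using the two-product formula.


Using the two-product formula:
R = 100 * c * (f - t) / (f * (c - t))
Numerator = 100 * 34.98 * (7.52 - 0.44)
= 100 * 34.98 * 7.08
= 24765.84
Denominator = 7.52 * (34.98 - 0.44)
= 7.52 * 34.54
= 259.7408
R = 24765.84 / 259.7408
= 95.3483%

95.3483%


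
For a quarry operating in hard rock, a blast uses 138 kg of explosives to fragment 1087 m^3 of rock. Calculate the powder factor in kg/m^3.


0.127 kg/m^3

Powder factor = explosive mass / rock volume
= 138 / 1087
= 0.127 kg/m^3


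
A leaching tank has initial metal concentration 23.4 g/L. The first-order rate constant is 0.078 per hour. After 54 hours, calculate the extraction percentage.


98.5183%

Compute the exponent:
-k * t = -0.078 * 54 = -4.212
Remaining concentration:
C = 23.4 * exp(-4.212)
= 23.4 * 0.01481670527
= 0.3467109034 g/L
Extracted = 23.4 - 0.3467109034 = 23.0532891 g/L
Extraction % = 23.0532891 / 23.4 * 100
= 98.5183%


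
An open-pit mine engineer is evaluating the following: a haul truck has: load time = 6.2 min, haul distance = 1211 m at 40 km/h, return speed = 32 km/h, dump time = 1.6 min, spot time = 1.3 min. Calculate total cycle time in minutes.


13.1871 min

Convert haul speed to m/min: 40 * 1000/60 = 666.6666667 m/min
Haul time = 1211 / 666.6666667 = 1.8165 min
Convert return speed to m/min: 32 * 1000/60 = 533.3333333 m/min
Return time = 1211 / 533.3333333 = 2.270625 min
Total cycle time:
= 6.2 + 1.8165 + 1.6 + 2.270625 + 1.3
= 13.1871 min


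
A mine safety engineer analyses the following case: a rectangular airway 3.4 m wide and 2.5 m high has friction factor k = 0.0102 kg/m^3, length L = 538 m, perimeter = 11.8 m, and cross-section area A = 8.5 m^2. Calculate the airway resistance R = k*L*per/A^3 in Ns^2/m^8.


Compute the numerator:
k * L * per = 0.0102 * 538 * 11.8
= 64.75368
Compute the denominator:
A^3 = 8.5^3 = 614.125
Resistance:
R = 64.75368 / 614.125
= 0.1054 Ns^2/m^8

0.1054 Ns^2/m^8


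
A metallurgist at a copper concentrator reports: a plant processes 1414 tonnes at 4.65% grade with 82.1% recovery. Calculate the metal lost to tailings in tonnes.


Total metal in feed:
= 1414 * 4.65 / 100 = 65.751 tonnes
Metal recovered:
= 65.751 * 82.1 / 100 = 53.981571 tonnes
Metal lost to tailings:
= 65.751 - 53.981571
= 11.7694 tonnes

11.7694 tonnes


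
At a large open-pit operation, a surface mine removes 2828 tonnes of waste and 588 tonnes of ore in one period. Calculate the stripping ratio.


Stripping ratio = waste tonnage / ore tonnage
= 2828 / 588
= 4.8095

4.8095


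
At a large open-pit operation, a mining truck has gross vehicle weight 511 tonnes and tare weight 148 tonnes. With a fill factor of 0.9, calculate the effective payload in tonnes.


326.7 tonnes

Maximum payload = gross - tare
= 511 - 148 = 363 tonnes
Effective payload = max payload * fill factor
= 363 * 0.9
= 326.7 tonnes


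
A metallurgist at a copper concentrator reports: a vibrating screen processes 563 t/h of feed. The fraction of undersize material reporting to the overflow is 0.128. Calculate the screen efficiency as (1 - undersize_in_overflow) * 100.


87.2%

Screen efficiency = (1 - fraction of undersize in overflow) * 100
= (1 - 0.128) * 100
= 0.872 * 100
= 87.2%


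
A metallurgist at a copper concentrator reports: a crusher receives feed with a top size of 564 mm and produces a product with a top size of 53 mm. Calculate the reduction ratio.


10.6415

Reduction ratio = feed size / product size
= 564 / 53
= 10.6415


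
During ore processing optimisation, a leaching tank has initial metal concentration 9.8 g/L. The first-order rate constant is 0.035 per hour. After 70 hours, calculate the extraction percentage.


Compute the exponent:
-k * t = -0.035 * 70 = -2.45
Remaining concentration:
C = 9.8 * exp(-2.45)
= 9.8 * 0.0862935865
= 0.8456771477 g/L
Extracted = 9.8 - 0.8456771477 = 8.954322852 g/L
Extraction % = 8.954322852 / 9.8 * 100
= 91.3706%

91.3706%


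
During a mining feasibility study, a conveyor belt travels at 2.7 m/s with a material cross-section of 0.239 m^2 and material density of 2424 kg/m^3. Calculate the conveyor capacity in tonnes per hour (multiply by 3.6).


Volumetric flow = speed * area
= 2.7 * 0.239 = 0.6453 m^3/s
Mass flow = volumetric * density
= 0.6453 * 2424 = 1564.2072 kg/s
Convert to t/h: multiply by 3.6
Capacity = 1564.2072 * 3.6
= 5631.1459 t/h

5631.1459 t/h


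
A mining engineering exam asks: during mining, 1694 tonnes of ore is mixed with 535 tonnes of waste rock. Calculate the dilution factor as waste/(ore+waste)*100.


Total material = ore + waste
= 1694 + 535 = 2229 tonnes
Dilution = waste / total * 100
= 535 / 2229 * 100
= 0.2400179453 * 100
= 24.0018%

24.0018%


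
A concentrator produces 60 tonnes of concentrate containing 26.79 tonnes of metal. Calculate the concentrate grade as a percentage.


44.65%

Grade = (metal in concentrate / concentrate mass) * 100
= (26.79 / 60) * 100
= 0.4465 * 100
= 44.65%


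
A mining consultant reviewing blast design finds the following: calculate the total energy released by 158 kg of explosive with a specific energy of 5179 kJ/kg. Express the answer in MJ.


Energy = mass * specific_energy / 1000
= 158 * 5179 / 1000
= 818282 / 1000
= 818.282 MJ

818.282 MJ


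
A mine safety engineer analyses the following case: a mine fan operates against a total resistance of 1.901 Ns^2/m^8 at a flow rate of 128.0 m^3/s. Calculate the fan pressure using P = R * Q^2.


31145.984 Pa

Compute Q^2:
Q^2 = 128.0^2 = 16384.0
Compute pressure:
P = R * Q^2 = 1.901 * 16384.0
= 31145.984 Pa


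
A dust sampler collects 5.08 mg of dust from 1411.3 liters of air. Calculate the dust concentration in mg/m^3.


Convert liters to m^3: 1 m^3 = 1000 L
Concentration = mass / volume * 1000
= 5.08 / 1411.3 * 1000
= 0.003599518175 * 1000
= 3.5995 mg/m^3

3.5995 mg/m^3


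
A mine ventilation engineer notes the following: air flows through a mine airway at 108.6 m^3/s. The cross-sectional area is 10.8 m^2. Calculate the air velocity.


Velocity = flow rate / cross-sectional area
= 108.6 / 10.8
= 10.0556 m/s

10.0556 m/s


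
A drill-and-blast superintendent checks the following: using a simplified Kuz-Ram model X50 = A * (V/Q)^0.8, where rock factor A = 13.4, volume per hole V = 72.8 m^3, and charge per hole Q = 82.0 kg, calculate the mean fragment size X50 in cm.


Compute V/Q:
V/Q = 72.8 / 82.0 = 0.887804878
Raise to the power 0.8:
(V/Q)^0.8 = 0.887804878^0.8 = 0.9091886836
Multiply by A:
X50 = 13.4 * 0.9091886836
= 12.1831 cm

12.1831 cm


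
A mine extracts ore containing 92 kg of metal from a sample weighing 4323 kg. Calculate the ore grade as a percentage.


Ore grade = (metal mass / ore mass) * 100
= (92 / 4323) * 100
= 0.02128151746 * 100
= 2.1282%

2.1282%


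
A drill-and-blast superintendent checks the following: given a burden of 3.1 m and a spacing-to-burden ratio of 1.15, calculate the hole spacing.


3.565 m

Spacing = burden * ratio
= 3.1 * 1.15
= 3.565 m


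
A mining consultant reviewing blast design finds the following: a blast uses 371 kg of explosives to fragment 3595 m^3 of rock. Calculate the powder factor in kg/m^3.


0.1032 kg/m^3

Powder factor = explosive mass / rock volume
= 371 / 3595
= 0.1032 kg/m^3


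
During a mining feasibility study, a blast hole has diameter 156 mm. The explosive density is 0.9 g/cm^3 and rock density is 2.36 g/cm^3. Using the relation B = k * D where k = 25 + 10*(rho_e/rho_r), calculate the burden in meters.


First, compute k:
rho_e / rho_r = 0.9 / 2.36 = 0.3813559322
k = 25 + 10 * 0.3813559322 = 28.81355932
Then, compute burden:
B = k * D / 1000 = 28.81355932 * 156 / 1000
= 4494.915254 / 1000
= 4.4949 m

4.4949 m


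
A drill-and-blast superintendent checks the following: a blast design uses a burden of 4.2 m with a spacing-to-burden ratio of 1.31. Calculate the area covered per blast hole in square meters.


23.1084 m^2

First, find the spacing:
Spacing = burden * ratio = 4.2 * 1.31
= 5.502 m
Then, calculate the area:
Area = burden * spacing = 4.2 * 5.502
= 23.1084 m^2


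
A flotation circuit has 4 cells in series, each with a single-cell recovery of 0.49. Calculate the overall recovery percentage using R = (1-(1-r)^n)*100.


93.2348%

Complement of single-cell recovery:
1 - r = 1 - 0.49 = 0.51
Raise to power n:
(1 - r)^4 = 0.51^4 = 0.06765201
Overall recovery:
R = (1 - 0.06765201) * 100
= 93.2348%


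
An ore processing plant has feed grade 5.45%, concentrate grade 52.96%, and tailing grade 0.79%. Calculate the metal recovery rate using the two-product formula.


86.7994%

Using the two-product formula:
R = 100 * c * (f - t) / (f * (c - t))
Numerator = 100 * 52.96 * (5.45 - 0.79)
= 100 * 52.96 * 4.66
= 24679.36
Denominator = 5.45 * (52.96 - 0.79)
= 5.45 * 52.17
= 284.3265
R = 24679.36 / 284.3265
= 86.7994%


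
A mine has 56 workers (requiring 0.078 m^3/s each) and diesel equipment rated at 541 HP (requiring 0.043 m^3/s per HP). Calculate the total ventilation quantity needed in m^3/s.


27.631 m^3/s

Airflow for workers:
Q_people = 56 * 0.078 = 4.368 m^3/s
Airflow for diesel equipment:
Q_diesel = 541 * 0.043 = 23.263 m^3/s
Total ventilation:
Q_total = 4.368 + 23.263
= 27.631 m^3/s


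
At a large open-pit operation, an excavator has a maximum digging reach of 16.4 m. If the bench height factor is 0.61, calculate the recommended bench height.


Bench height = reach * factor
= 16.4 * 0.61
= 10.004 m

10.004 m


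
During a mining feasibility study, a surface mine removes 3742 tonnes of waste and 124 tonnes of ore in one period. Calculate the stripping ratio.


30.1774

Stripping ratio = waste tonnage / ore tonnage
= 3742 / 124
= 30.1774


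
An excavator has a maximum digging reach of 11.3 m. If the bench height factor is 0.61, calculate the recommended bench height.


6.893 m

Bench height = reach * factor
= 11.3 * 0.61
= 6.893 m


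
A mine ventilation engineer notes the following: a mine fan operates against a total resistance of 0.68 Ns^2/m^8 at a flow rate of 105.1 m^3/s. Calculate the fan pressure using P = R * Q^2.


7511.2868 Pa

Compute Q^2:
Q^2 = 105.1^2 = 11046.01
Compute pressure:
P = R * Q^2 = 0.68 * 11046.01
= 7511.2868 Pa


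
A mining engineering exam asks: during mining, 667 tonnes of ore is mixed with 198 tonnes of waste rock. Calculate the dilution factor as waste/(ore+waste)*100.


Total material = ore + waste
= 667 + 198 = 865 tonnes
Dilution = waste / total * 100
= 198 / 865 * 100
= 0.2289017341 * 100
= 22.8902%

22.8902%


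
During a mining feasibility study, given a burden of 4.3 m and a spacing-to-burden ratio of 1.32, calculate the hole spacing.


5.676 m

Spacing = burden * ratio
= 4.3 * 1.32
= 5.676 m


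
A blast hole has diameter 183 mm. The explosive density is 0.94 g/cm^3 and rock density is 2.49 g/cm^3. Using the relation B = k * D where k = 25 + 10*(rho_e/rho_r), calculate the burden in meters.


5.2658 m

First, compute k:
rho_e / rho_r = 0.94 / 2.49 = 0.3775100402
k = 25 + 10 * 0.3775100402 = 28.7751004
Then, compute burden:
B = k * D / 1000 = 28.7751004 * 183 / 1000
= 5265.843373 / 1000
= 5.2658 m


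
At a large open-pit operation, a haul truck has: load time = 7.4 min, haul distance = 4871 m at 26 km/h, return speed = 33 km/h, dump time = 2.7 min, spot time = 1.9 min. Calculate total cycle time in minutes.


Convert haul speed to m/min: 26 * 1000/60 = 433.3333333 m/min
Haul time = 4871 / 433.3333333 = 11.24076923 min
Convert return speed to m/min: 33 * 1000/60 = 550 m/min
Return time = 4871 / 550 = 8.856363636 min
Total cycle time:
= 7.4 + 11.24076923 + 2.7 + 8.856363636 + 1.9
= 32.0971 min

32.0971 min


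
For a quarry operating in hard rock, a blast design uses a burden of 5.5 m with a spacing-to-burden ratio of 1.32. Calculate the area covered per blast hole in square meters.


First, find the spacing:
Spacing = burden * ratio = 5.5 * 1.32
= 7.26 m
Then, calculate the area:
Area = burden * spacing = 5.5 * 7.26
= 39.93 m^2

39.93 m^2


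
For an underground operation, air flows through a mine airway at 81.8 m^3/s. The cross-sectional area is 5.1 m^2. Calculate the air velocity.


16.0392 m/s

Velocity = flow rate / cross-sectional area
= 81.8 / 5.1
= 16.0392 m/s


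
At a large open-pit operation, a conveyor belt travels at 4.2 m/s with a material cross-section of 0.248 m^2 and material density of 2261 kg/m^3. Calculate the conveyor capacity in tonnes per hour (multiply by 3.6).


8478.2074 t/h

Volumetric flow = speed * area
= 4.2 * 0.248 = 1.0416 m^3/s
Mass flow = volumetric * density
= 1.0416 * 2261 = 2355.0576 kg/s
Convert to t/h: multiply by 3.6
Capacity = 2355.0576 * 3.6
= 8478.2074 t/h


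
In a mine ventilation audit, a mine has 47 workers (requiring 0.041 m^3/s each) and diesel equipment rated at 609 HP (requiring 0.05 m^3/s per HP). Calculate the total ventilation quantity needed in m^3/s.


Airflow for workers:
Q_people = 47 * 0.041 = 1.927 m^3/s
Airflow for diesel equipment:
Q_diesel = 609 * 0.05 = 30.45 m^3/s
Total ventilation:
Q_total = 1.927 + 30.45
= 32.377 m^3/s

32.377 m^3/s


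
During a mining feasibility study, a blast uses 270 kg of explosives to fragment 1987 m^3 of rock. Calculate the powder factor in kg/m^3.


Powder factor = explosive mass / rock volume
= 270 / 1987
= 0.1359 kg/m^3

0.1359 kg/m^3


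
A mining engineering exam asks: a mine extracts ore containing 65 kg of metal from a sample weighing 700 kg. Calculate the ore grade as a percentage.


Ore grade = (metal mass / ore mass) * 100
= (65 / 700) * 100
= 0.09285714286 * 100
= 9.2857%

9.2857%


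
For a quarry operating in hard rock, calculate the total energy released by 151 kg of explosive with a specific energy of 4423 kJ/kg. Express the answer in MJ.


667.873 MJ

Energy = mass * specific_energy / 1000
= 151 * 4423 / 1000
= 667873 / 1000
= 667.873 MJ


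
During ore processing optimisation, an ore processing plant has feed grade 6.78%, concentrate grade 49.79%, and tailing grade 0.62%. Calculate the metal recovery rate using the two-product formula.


Using the two-product formula:
R = 100 * c * (f - t) / (f * (c - t))
Numerator = 100 * 49.79 * (6.78 - 0.62)
= 100 * 49.79 * 6.16
= 30670.64
Denominator = 6.78 * (49.79 - 0.62)
= 6.78 * 49.17
= 333.3726
R = 30670.64 / 333.3726
= 92.0011%

92.0011%


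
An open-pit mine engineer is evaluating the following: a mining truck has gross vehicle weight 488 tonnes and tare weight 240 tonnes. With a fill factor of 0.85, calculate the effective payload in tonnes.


Maximum payload = gross - tare
= 488 - 240 = 248 tonnes
Effective payload = max payload * fill factor
= 248 * 0.85
= 210.8 tonnes

210.8 tonnes


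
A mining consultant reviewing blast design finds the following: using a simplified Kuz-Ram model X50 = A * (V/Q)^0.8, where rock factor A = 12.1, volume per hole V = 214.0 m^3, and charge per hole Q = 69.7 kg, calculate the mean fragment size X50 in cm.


Compute V/Q:
V/Q = 214.0 / 69.7 = 3.070301291
Raise to the power 0.8:
(V/Q)^0.8 = 3.070301291^0.8 = 2.453266883
Multiply by A:
X50 = 12.1 * 2.453266883
= 29.6845 cm

29.6845 cm


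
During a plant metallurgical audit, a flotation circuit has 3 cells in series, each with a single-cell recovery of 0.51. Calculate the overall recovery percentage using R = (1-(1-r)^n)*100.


88.2351%

Complement of single-cell recovery:
1 - r = 1 - 0.51 = 0.49
Raise to power n:
(1 - r)^3 = 0.49^3 = 0.117649
Overall recovery:
R = (1 - 0.117649) * 100
= 88.2351%
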